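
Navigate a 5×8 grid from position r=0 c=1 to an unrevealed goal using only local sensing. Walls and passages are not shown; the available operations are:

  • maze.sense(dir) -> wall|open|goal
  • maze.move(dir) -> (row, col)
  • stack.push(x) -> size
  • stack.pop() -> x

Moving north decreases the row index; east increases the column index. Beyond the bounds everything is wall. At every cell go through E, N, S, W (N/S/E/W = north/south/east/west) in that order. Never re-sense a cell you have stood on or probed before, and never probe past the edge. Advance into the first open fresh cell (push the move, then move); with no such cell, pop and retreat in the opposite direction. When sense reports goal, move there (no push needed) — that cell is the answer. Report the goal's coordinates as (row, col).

~$ maze.sense east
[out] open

~$ stack.push east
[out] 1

~$ maze.move east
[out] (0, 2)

~$ maze.sense east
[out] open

~$ stack.push east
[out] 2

~$ maze.move east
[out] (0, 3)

~$ maze.sense east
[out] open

~$ stack.push east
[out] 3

~$ maze.move east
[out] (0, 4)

~$ maze.sense east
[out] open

~$ stack.push east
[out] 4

~$ maze.move east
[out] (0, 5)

~$ maze.sense east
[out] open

~$ stack.push east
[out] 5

~$ maze.move east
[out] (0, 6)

~$ maze.sense east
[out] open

~$ stack.push east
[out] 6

~$ maze.move east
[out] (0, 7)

~$ maze.sense south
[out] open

~$ stack.push south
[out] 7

~$ maze.move south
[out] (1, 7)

~$ maze.sense south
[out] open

~$ stack.push south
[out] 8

~$ maze.move south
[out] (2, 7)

~$ maze.sense south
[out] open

~$ stack.push south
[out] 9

~$ maze.move south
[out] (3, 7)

~$ maze.sense south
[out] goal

~$ maze.move south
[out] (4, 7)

Answer: (4, 7)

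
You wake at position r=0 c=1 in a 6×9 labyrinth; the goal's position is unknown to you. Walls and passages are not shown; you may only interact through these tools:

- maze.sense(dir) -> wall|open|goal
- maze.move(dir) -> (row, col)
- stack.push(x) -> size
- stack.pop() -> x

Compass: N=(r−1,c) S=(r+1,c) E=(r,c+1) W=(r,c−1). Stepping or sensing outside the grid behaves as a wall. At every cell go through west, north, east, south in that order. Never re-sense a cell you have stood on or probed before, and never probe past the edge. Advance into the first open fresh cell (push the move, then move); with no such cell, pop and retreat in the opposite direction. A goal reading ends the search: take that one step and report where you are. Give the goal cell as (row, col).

==> maze.sense(west)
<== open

==> stack.push(west)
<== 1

==> maze.move(west)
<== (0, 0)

==> maze.sense(south)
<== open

==> stack.push(south)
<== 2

==> maze.move(south)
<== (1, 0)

==> maze.sense(east)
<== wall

==> maze.sense(south)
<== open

==> stack.push(south)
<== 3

==> maze.move(south)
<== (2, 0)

==> maze.sense(east)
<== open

==> stack.push(east)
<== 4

==> maze.move(east)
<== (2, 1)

==> maze.sense(east)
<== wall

==> maze.sense(south)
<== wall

==> stack.pop()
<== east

==> maze.move(west)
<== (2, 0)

==> maze.sense(south)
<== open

==> stack.push(south)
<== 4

==> maze.move(south)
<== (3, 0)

==> maze.sense(south)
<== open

==> stack.push(south)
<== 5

==> maze.move(south)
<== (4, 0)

==> maze.sense(east)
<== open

==> stack.push(east)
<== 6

==> maze.move(east)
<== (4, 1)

==> maze.sense(east)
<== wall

==> maze.sense(south)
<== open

==> stack.push(south)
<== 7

==> maze.move(south)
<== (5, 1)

==> maze.sense(west)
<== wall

==> maze.sense(east)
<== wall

==> stack.pop()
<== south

==> maze.move(north)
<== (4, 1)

==> stack.pop()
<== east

==> maze.move(west)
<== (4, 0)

==> stack.pop()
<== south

==> maze.move(north)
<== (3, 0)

==> stack.pop()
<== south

==> maze.move(north)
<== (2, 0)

==> stack.pop()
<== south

==> maze.move(north)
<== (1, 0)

==> stack.pop()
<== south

==> maze.move(north)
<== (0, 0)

==> stack.pop()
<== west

==> maze.move(east)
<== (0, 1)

==> maze.sense(east)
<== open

==> stack.push(east)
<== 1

==> maze.move(east)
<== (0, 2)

==> maze.sense(east)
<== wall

==> maze.sense(south)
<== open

==> stack.push(south)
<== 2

==> maze.move(south)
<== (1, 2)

==> maze.sense(east)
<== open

==> stack.push(east)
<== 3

==> maze.move(east)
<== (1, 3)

==> maze.sense(east)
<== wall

==> maze.sense(south)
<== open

==> stack.push(south)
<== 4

==> maze.move(south)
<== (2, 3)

==> maze.sense(east)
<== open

==> stack.push(east)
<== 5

==> maze.move(east)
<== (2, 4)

==> maze.sense(east)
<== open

==> stack.push(east)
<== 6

==> maze.move(east)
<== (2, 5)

==> maze.sense(north)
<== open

==> stack.push(north)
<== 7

==> maze.move(north)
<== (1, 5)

==> maze.sense(north)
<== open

==> stack.push(north)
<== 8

==> maze.move(north)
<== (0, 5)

==> maze.sense(west)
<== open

==> stack.push(west)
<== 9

==> maze.move(west)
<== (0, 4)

==> stack.pop()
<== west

==> maze.move(east)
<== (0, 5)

==> maze.sense(east)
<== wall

==> stack.pop()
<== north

==> maze.move(south)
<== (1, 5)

==> maze.sense(east)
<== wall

==> stack.pop()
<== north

==> maze.move(south)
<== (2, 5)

==> maze.sense(east)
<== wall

==> maze.sense(south)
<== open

==> stack.push(south)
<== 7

==> maze.move(south)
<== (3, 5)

==> maze.sense(west)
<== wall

==> maze.sense(east)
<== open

==> stack.push(east)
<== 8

==> maze.move(east)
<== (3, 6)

==> maze.sense(east)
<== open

==> stack.push(east)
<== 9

==> maze.move(east)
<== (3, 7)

==> maze.sense(north)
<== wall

==> maze.sense(east)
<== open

==> stack.push(east)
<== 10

==> maze.move(east)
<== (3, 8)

==> maze.sense(north)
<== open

==> stack.push(north)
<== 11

==> maze.move(north)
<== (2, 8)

==> maze.sense(north)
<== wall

==> stack.pop()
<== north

==> maze.move(south)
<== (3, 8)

==> maze.sense(south)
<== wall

==> stack.pop()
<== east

==> maze.move(west)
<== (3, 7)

==> maze.sense(south)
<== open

==> stack.push(south)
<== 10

==> maze.move(south)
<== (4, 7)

==> maze.sense(west)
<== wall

==> maze.sense(south)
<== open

==> stack.push(south)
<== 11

==> maze.move(south)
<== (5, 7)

==> maze.sense(west)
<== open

==> stack.push(west)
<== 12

==> maze.move(west)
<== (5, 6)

==> maze.sense(west)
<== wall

==> stack.pop()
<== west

==> maze.move(east)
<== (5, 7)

==> maze.sense(east)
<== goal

==> maze.move(east)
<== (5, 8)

Answer: (5, 8)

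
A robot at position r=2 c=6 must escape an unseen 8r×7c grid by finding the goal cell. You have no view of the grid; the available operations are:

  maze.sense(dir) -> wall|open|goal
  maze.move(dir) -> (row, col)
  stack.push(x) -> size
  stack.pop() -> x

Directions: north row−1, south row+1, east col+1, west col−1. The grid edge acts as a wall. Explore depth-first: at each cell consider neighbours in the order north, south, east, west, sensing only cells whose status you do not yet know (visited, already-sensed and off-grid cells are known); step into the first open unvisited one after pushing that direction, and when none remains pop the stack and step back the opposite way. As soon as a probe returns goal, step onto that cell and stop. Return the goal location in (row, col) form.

Invoking sense passing north, and observe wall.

Using sense passing south, giving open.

I call push passing south, — result: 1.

Using move passing south, giving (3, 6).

I call sense passing south, and observe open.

Next I call push passing south, and get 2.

I try move passing south, and get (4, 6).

I invoke sense passing south, → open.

Now I run push passing south, yielding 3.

I run move passing south, : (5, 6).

Now I run sense passing south, → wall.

Calling sense passing west, and get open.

Next I call push passing west, which returns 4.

Invoking move passing west, giving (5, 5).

I try sense passing north, and get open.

I try push passing north, giving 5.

I run move passing north, which returns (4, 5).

I run sense passing north, giving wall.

Now I run sense passing west, and observe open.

I try push passing west, which returns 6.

Invoking move passing west, yielding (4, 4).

I use sense passing north, — result: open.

I call push passing north, and see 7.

I call move passing north, and see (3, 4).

I use sense passing north, which returns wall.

Then sense passing west, yielding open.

Using push passing west, and see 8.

Calling move passing west, which returns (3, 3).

I run sense passing north, and get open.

Using push passing north, → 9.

Using move passing north, and observe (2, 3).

Now I run sense passing north, and get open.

Using push passing north, and get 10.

Using move passing north, giving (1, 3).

I use sense passing north, giving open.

I call push passing north, yielding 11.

Next I call move passing north, which returns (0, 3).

I use sense passing east, — result: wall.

Then sense passing west, and observe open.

I try push passing west, → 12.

Using move passing west, : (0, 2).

Using sense passing south, and observe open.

I try push passing south, → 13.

Now I run move passing south, yielding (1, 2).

I call sense passing south, and see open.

I call push passing south, which returns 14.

Invoking move passing south, and observe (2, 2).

I call sense passing south, : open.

I invoke push passing south, and get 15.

I try move passing south, yielding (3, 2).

I run sense passing south, giving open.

Now I run push passing south, yielding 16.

I use move passing south, yielding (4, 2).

I use sense passing south, → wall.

Next I call sense passing east, yielding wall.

I call sense passing west, which returns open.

I call push passing west, → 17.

I call move passing west, yielding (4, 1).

I call sense passing north, → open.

Calling push passing north, giving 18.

Invoking move passing north, giving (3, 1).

Now I run sense passing north, → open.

I try push passing north, → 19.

Calling move passing north, → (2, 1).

I use sense passing north, and observe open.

Using push passing north, giving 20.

I try move passing north, : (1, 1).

Using sense passing north, and observe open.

Next I call push passing north, and observe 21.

I use move passing north, giving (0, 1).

Now I run sense passing west, yielding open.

Next I call push passing west, which returns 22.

Invoking move passing west, — result: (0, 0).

I invoke sense passing south, giving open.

Calling push passing south, → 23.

I run move passing south, — result: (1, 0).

I invoke sense passing south, : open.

I call push passing south, : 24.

I use move passing south, and get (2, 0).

Using sense passing south, — result: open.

I try push passing south, : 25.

Using move passing south, → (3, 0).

Calling sense passing south, and observe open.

Using push passing south, and see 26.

I invoke move passing south, → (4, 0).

I call sense passing south, and get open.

I try push passing south, which returns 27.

Using move passing south, and see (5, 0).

Calling sense passing south, which returns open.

Calling push passing south, and see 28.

I try move passing south, yielding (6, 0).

Invoking sense passing south, and get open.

Using push passing south, yielding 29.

Then move passing south, which returns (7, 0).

Using sense passing east, → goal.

Using move passing east, yielding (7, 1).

Answer: (7, 1)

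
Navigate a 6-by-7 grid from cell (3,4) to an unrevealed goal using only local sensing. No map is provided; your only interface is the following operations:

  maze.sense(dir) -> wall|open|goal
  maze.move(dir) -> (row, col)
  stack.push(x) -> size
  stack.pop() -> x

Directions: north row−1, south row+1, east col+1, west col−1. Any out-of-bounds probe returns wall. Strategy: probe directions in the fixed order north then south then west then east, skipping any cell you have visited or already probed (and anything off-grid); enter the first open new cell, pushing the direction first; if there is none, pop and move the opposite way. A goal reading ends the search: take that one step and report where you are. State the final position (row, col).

→ maze.sense(north)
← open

→ stack.push(north)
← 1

→ maze.move(north)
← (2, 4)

→ maze.sense(north)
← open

→ stack.push(north)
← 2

→ maze.move(north)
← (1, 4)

→ maze.sense(north)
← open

→ stack.push(north)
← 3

→ maze.move(north)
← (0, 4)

→ maze.sense(west)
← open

→ stack.push(west)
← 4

→ maze.move(west)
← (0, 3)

→ maze.sense(south)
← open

→ stack.push(south)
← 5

→ maze.move(south)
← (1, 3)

→ maze.sense(south)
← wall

→ maze.sense(west)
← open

→ stack.push(west)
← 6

→ maze.move(west)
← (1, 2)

→ maze.sense(north)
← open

→ stack.push(north)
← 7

→ maze.move(north)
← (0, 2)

→ maze.sense(west)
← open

→ stack.push(west)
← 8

→ maze.move(west)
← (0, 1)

→ maze.sense(south)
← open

→ stack.push(south)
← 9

→ maze.move(south)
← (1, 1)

→ maze.sense(south)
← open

→ stack.push(south)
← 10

→ maze.move(south)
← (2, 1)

→ maze.sense(south)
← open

→ stack.push(south)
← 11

→ maze.move(south)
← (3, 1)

→ maze.sense(south)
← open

→ stack.push(south)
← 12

→ maze.move(south)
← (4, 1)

→ maze.sense(south)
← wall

→ maze.sense(west)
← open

→ stack.push(west)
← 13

→ maze.move(west)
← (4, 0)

→ maze.sense(north)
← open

→ stack.push(north)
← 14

→ maze.move(north)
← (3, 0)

→ maze.sense(north)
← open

→ stack.push(north)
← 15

→ maze.move(north)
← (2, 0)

→ maze.sense(north)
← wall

→ stack.pop()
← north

→ maze.move(south)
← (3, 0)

→ stack.pop()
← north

→ maze.move(south)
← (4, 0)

→ maze.sense(south)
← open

→ stack.push(south)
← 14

→ maze.move(south)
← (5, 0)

→ stack.pop()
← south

→ maze.move(north)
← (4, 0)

→ stack.pop()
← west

→ maze.move(east)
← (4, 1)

→ maze.sense(east)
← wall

→ stack.pop()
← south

→ maze.move(north)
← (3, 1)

→ maze.sense(east)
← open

→ stack.push(east)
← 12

→ maze.move(east)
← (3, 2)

→ maze.sense(north)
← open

→ stack.push(north)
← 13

→ maze.move(north)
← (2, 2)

→ stack.pop()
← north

→ maze.move(south)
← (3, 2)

→ maze.sense(east)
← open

→ stack.push(east)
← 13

→ maze.move(east)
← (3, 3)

→ maze.sense(south)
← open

→ stack.push(south)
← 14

→ maze.move(south)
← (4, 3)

→ maze.sense(south)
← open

→ stack.push(south)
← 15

→ maze.move(south)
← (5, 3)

→ maze.sense(west)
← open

→ stack.push(west)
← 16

→ maze.move(west)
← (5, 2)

→ stack.pop()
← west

→ maze.move(east)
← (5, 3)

→ maze.sense(east)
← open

→ stack.push(east)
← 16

→ maze.move(east)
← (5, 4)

→ maze.sense(north)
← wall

→ maze.sense(east)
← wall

→ stack.pop()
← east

→ maze.move(west)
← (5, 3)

→ stack.pop()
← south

→ maze.move(north)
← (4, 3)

→ stack.pop()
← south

→ maze.move(north)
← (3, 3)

→ stack.pop()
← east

→ maze.move(west)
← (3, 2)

→ stack.pop()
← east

→ maze.move(west)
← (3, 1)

→ stack.pop()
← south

→ maze.move(north)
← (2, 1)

→ stack.pop()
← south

→ maze.move(north)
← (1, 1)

→ stack.pop()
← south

→ maze.move(north)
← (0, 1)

→ maze.sense(west)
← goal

→ maze.move(west)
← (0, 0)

Answer: (0, 0)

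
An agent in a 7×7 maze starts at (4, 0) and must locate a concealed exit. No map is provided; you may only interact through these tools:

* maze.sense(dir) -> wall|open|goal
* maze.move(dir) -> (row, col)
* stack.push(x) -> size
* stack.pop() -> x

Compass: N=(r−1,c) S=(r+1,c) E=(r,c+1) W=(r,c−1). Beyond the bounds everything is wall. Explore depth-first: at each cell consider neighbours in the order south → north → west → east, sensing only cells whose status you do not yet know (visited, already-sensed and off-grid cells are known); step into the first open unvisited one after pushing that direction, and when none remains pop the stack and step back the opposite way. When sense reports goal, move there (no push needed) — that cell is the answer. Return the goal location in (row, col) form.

Then sense(dir→south), and see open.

Next I call push(x→south), which returns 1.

I call move(dir→south), which returns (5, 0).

Calling sense(dir→south), — result: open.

I run push(x→south), and get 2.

I use move(dir→south), giving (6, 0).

I run sense(dir→east), giving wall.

Now I run pop, and get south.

Next I call move(dir→north), → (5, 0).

I call sense(dir→east), and see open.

Using push(x→east), and observe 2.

Calling move(dir→east), yielding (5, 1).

I invoke sense(dir→north), : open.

Next I call push(x→north), and see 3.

I call move(dir→north), which returns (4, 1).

Invoking sense(dir→north), : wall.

Next I call sense(dir→east), — result: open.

I call push(x→east), and get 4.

Next I call move(dir→east), and get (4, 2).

Calling sense(dir→south), → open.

Calling push(x→south), and get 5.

I invoke move(dir→south), and see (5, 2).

Now I run sense(dir→south), and observe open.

Then push(x→south), and observe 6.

Invoking move(dir→south), and observe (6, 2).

Invoking sense(dir→east), and observe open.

I invoke push(x→east), and see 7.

I try move(dir→east), — result: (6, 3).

Then sense(dir→north), : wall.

I call sense(dir→east), → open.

I use push(x→east), and see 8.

Calling move(dir→east), — result: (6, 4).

I invoke sense(dir→north), : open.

I call push(x→north), which returns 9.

I invoke move(dir→north), giving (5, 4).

I try sense(dir→north), yielding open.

Calling push(x→north), and get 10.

I invoke move(dir→north), and get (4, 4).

I try sense(dir→north), and get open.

Now I run push(x→north), and see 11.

I try move(dir→north), — result: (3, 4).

I invoke sense(dir→north), — result: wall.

I invoke sense(dir→west), which returns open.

Next I call push(x→west), → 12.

Calling move(dir→west), and see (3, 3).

I try sense(dir→south), which returns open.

I try push(x→south), — result: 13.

I call move(dir→south), and get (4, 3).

I invoke pop, and observe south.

I invoke move(dir→north), which returns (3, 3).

Using sense(dir→north), giving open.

I call push(x→north), — result: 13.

I try move(dir→north), and get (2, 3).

Next I call sense(dir→north), and get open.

Then push(x→north), and observe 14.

Then move(dir→north), and see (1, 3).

Invoking sense(dir→north), and observe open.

I invoke push(x→north), yielding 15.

Now I run move(dir→north), → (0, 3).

I call sense(dir→west), which returns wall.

Then sense(dir→east), which returns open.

Using push(x→east), which returns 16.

Then move(dir→east), yielding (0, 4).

Now I run sense(dir→south), and get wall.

Then sense(dir→east), giving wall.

Next I call pop(), which returns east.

I call move(dir→west), which returns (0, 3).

I use pop(), and get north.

I try move(dir→south), and get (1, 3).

I run sense(dir→west), and get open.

Now I run push(x→west), → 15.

Then move(dir→west), giving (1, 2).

Calling sense(dir→south), → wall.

Next I call sense(dir→west), → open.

I use push(x→west), and see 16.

Using move(dir→west), : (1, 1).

I try sense(dir→south), → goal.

I call move(dir→south), — result: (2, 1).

Answer: (2, 1)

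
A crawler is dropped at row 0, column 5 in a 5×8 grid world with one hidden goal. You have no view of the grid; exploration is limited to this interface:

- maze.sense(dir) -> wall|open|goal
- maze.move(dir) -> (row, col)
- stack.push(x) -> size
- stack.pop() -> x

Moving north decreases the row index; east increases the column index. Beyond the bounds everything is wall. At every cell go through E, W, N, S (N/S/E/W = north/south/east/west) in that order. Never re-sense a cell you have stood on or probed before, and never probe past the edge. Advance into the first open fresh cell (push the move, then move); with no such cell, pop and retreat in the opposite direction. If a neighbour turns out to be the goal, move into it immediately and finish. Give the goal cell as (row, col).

Action: maze.sense[dir: east]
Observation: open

Action: stack.push[x: east]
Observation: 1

Action: maze.move[dir: east]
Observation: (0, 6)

Action: maze.sense[dir: east]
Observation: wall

Action: maze.sense[dir: south]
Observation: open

Action: stack.push[x: south]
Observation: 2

Action: maze.move[dir: south]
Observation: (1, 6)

Action: maze.sense[dir: east]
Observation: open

Action: stack.push[x: east]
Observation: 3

Action: maze.move[dir: east]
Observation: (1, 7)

Action: maze.sense[dir: south]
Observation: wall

Action: stack.pop[]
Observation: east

Action: maze.move[dir: west]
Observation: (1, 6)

Action: maze.sense[dir: west]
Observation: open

Action: stack.push[x: west]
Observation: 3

Action: maze.move[dir: west]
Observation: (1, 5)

Action: maze.sense[dir: west]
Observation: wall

Action: maze.sense[dir: south]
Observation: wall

Action: stack.pop[]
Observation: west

Action: maze.move[dir: east]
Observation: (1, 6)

Action: maze.sense[dir: south]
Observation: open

Action: stack.push[x: south]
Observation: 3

Action: maze.move[dir: south]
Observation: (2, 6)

Action: maze.sense[dir: south]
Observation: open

Action: stack.push[x: south]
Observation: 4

Action: maze.move[dir: south]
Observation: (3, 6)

Action: maze.sense[dir: east]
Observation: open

Action: stack.push[x: east]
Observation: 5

Action: maze.move[dir: east]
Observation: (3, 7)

Action: maze.sense[dir: south]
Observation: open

Action: stack.push[x: south]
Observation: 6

Action: maze.move[dir: south]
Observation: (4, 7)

Action: maze.sense[dir: west]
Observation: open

Action: stack.push[x: west]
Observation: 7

Action: maze.move[dir: west]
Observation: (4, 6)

Action: maze.sense[dir: west]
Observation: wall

Action: stack.pop[]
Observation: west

Action: maze.move[dir: east]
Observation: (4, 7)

Action: stack.pop[]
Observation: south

Action: maze.move[dir: north]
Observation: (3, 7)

Action: stack.pop[]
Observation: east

Action: maze.move[dir: west]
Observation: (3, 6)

Action: maze.sense[dir: west]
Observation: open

Action: stack.push[x: west]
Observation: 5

Action: maze.move[dir: west]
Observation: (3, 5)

Action: maze.sense[dir: west]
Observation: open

Action: stack.push[x: west]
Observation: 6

Action: maze.move[dir: west]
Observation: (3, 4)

Action: maze.sense[dir: west]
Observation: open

Action: stack.push[x: west]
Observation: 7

Action: maze.move[dir: west]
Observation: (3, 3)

Action: maze.sense[dir: west]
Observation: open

Action: stack.push[x: west]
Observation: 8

Action: maze.move[dir: west]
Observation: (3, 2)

Action: maze.sense[dir: west]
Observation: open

Action: stack.push[x: west]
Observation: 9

Action: maze.move[dir: west]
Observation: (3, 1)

Action: maze.sense[dir: west]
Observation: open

Action: stack.push[x: west]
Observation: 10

Action: maze.move[dir: west]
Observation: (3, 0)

Action: maze.sense[dir: north]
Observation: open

Action: stack.push[x: north]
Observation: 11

Action: maze.move[dir: north]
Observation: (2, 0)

Action: maze.sense[dir: east]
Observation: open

Action: stack.push[x: east]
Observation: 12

Action: maze.move[dir: east]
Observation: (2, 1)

Action: maze.sense[dir: east]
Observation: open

Action: stack.push[x: east]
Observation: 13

Action: maze.move[dir: east]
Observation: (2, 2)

Action: maze.sense[dir: east]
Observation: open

Action: stack.push[x: east]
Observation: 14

Action: maze.move[dir: east]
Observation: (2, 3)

Action: maze.sense[dir: east]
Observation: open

Action: stack.push[x: east]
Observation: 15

Action: maze.move[dir: east]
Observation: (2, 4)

Action: stack.pop[]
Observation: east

Action: maze.move[dir: west]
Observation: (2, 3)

Action: maze.sense[dir: north]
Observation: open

Action: stack.push[x: north]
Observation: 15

Action: maze.move[dir: north]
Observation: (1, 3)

Action: maze.sense[dir: west]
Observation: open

Action: stack.push[x: west]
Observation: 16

Action: maze.move[dir: west]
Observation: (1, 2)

Action: maze.sense[dir: west]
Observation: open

Action: stack.push[x: west]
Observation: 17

Action: maze.move[dir: west]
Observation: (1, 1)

Action: maze.sense[dir: west]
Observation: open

Action: stack.push[x: west]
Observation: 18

Action: maze.move[dir: west]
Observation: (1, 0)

Action: maze.sense[dir: north]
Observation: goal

Action: maze.move[dir: north]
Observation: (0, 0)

Answer: (0, 0)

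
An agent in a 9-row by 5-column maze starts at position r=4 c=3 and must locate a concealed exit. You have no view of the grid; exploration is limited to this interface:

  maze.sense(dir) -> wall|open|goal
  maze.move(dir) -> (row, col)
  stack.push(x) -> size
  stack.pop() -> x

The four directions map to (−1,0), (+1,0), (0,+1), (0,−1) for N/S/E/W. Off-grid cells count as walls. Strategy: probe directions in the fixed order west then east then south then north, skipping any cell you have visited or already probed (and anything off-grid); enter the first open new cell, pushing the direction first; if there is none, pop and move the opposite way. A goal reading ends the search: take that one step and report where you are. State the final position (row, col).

→ maze.sense(dir: west)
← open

→ stack.push(x: west)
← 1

→ maze.move(dir: west)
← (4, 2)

→ maze.sense(dir: west)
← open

→ stack.push(x: west)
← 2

→ maze.move(dir: west)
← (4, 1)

→ maze.sense(dir: west)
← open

→ stack.push(x: west)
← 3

→ maze.move(dir: west)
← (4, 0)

→ maze.sense(dir: south)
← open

→ stack.push(x: south)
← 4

→ maze.move(dir: south)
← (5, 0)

→ maze.sense(dir: east)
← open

→ stack.push(x: east)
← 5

→ maze.move(dir: east)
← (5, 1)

→ maze.sense(dir: east)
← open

→ stack.push(x: east)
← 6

→ maze.move(dir: east)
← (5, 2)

→ maze.sense(dir: east)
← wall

→ maze.sense(dir: south)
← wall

→ stack.pop()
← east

→ maze.move(dir: west)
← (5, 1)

→ maze.sense(dir: south)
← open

→ stack.push(x: south)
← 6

→ maze.move(dir: south)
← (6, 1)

→ maze.sense(dir: west)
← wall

→ maze.sense(dir: south)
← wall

→ stack.pop()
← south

→ maze.move(dir: north)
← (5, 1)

→ stack.pop()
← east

→ maze.move(dir: west)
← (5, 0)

→ stack.pop()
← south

→ maze.move(dir: north)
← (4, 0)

→ maze.sense(dir: north)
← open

→ stack.push(x: north)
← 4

→ maze.move(dir: north)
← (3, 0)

→ maze.sense(dir: east)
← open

→ stack.push(x: east)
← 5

→ maze.move(dir: east)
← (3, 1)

→ maze.sense(dir: east)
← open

→ stack.push(x: east)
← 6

→ maze.move(dir: east)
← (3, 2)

→ maze.sense(dir: east)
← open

→ stack.push(x: east)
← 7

→ maze.move(dir: east)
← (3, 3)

→ maze.sense(dir: east)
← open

→ stack.push(x: east)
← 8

→ maze.move(dir: east)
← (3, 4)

→ maze.sense(dir: south)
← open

→ stack.push(x: south)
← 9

→ maze.move(dir: south)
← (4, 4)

→ maze.sense(dir: south)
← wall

→ stack.pop()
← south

→ maze.move(dir: north)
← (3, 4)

→ maze.sense(dir: north)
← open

→ stack.push(x: north)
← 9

→ maze.move(dir: north)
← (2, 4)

→ maze.sense(dir: west)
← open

→ stack.push(x: west)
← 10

→ maze.move(dir: west)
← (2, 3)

→ maze.sense(dir: west)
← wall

→ maze.sense(dir: north)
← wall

→ stack.pop()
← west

→ maze.move(dir: east)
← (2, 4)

→ maze.sense(dir: north)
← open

→ stack.push(x: north)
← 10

→ maze.move(dir: north)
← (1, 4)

→ maze.sense(dir: north)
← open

→ stack.push(x: north)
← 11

→ maze.move(dir: north)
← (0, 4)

→ maze.sense(dir: west)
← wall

→ stack.pop()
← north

→ maze.move(dir: south)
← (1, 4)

→ stack.pop()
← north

→ maze.move(dir: south)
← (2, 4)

→ stack.pop()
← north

→ maze.move(dir: south)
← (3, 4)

→ stack.pop()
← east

→ maze.move(dir: west)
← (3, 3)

→ stack.pop()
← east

→ maze.move(dir: west)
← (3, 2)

→ stack.pop()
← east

→ maze.move(dir: west)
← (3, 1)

→ maze.sense(dir: north)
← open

→ stack.push(x: north)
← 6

→ maze.move(dir: north)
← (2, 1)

→ maze.sense(dir: west)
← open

→ stack.push(x: west)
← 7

→ maze.move(dir: west)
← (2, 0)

→ maze.sense(dir: north)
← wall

→ stack.pop()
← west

→ maze.move(dir: east)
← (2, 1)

→ maze.sense(dir: north)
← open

→ stack.push(x: north)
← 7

→ maze.move(dir: north)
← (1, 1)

→ maze.sense(dir: east)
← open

→ stack.push(x: east)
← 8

→ maze.move(dir: east)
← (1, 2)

→ maze.sense(dir: north)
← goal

→ maze.move(dir: north)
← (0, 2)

Answer: (0, 2)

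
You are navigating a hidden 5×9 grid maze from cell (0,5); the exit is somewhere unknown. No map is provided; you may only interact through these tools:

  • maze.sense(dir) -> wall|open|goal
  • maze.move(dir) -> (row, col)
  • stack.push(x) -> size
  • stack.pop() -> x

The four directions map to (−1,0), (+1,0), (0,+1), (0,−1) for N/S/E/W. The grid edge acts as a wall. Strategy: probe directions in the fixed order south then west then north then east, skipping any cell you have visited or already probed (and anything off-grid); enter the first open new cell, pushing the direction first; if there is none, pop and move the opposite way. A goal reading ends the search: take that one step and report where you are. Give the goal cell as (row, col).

==> maze.sense(dir→south)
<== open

==> stack.push(x→south)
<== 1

==> maze.move(dir→south)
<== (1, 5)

==> maze.sense(dir→south)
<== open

==> stack.push(x→south)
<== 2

==> maze.move(dir→south)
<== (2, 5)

==> maze.sense(dir→south)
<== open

==> stack.push(x→south)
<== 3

==> maze.move(dir→south)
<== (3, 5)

==> maze.sense(dir→south)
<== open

==> stack.push(x→south)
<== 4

==> maze.move(dir→south)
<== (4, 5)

==> maze.sense(dir→west)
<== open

==> stack.push(x→west)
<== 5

==> maze.move(dir→west)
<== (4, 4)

==> maze.sense(dir→west)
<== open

==> stack.push(x→west)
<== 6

==> maze.move(dir→west)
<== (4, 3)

==> maze.sense(dir→west)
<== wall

==> maze.sense(dir→north)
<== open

==> stack.push(x→north)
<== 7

==> maze.move(dir→north)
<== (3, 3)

==> maze.sense(dir→west)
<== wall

==> maze.sense(dir→north)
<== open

==> stack.push(x→north)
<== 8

==> maze.move(dir→north)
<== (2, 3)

==> maze.sense(dir→west)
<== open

==> stack.push(x→west)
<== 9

==> maze.move(dir→west)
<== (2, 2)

==> maze.sense(dir→west)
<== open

==> stack.push(x→west)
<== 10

==> maze.move(dir→west)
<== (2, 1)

==> maze.sense(dir→south)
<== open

==> stack.push(x→south)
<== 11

==> maze.move(dir→south)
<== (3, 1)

==> maze.sense(dir→south)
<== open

==> stack.push(x→south)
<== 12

==> maze.move(dir→south)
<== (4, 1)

==> maze.sense(dir→west)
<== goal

==> maze.move(dir→west)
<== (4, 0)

Answer: (4, 0)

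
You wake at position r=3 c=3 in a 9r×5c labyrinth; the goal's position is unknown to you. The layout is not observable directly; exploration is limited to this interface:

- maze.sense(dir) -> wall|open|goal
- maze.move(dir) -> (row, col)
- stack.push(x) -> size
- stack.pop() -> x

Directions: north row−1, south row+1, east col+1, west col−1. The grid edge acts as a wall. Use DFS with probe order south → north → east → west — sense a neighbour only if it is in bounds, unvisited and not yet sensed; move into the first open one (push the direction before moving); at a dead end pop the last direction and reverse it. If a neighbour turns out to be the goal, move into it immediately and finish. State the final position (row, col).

·→ maze.sense(dir='south')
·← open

·→ stack.push(x='south')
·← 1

·→ maze.move(dir='south')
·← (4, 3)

·→ maze.sense(dir='south')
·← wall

·→ maze.sense(dir='east')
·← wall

·→ maze.sense(dir='west')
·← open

·→ stack.push(x='west')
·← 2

·→ maze.move(dir='west')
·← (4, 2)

·→ maze.sense(dir='south')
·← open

·→ stack.push(x='south')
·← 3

·→ maze.move(dir='south')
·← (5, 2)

·→ maze.sense(dir='south')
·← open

·→ stack.push(x='south')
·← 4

·→ maze.move(dir='south')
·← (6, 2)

·→ maze.sense(dir='south')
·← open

·→ stack.push(x='south')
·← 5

·→ maze.move(dir='south')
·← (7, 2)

·→ maze.sense(dir='south')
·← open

·→ stack.push(x='south')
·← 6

·→ maze.move(dir='south')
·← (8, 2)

·→ maze.sense(dir='east')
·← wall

·→ maze.sense(dir='west')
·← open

·→ stack.push(x='west')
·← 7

·→ maze.move(dir='west')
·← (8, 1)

·→ maze.sense(dir='north')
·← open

·→ stack.push(x='north')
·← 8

·→ maze.move(dir='north')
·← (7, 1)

·→ maze.sense(dir='north')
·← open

·→ stack.push(x='north')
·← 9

·→ maze.move(dir='north')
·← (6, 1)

·→ maze.sense(dir='north')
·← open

·→ stack.push(x='north')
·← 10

·→ maze.move(dir='north')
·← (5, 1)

·→ maze.sense(dir='north')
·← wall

·→ maze.sense(dir='west')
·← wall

·→ stack.pop()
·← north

·→ maze.move(dir='south')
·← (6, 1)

·→ maze.sense(dir='west')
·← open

·→ stack.push(x='west')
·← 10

·→ maze.move(dir='west')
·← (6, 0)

·→ maze.sense(dir='south')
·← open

·→ stack.push(x='south')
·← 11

·→ maze.move(dir='south')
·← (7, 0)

·→ maze.sense(dir='south')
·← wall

·→ stack.pop()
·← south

·→ maze.move(dir='north')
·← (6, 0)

·→ stack.pop()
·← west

·→ maze.move(dir='east')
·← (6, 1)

·→ stack.pop()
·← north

·→ maze.move(dir='south')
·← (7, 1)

·→ stack.pop()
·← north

·→ maze.move(dir='south')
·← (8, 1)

·→ stack.pop()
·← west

·→ maze.move(dir='east')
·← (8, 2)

·→ stack.pop()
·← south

·→ maze.move(dir='north')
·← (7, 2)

·→ maze.sense(dir='east')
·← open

·→ stack.push(x='east')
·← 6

·→ maze.move(dir='east')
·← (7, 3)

·→ maze.sense(dir='north')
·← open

·→ stack.push(x='north')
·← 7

·→ maze.move(dir='north')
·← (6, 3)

·→ maze.sense(dir='east')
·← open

·→ stack.push(x='east')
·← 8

·→ maze.move(dir='east')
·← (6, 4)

·→ maze.sense(dir='south')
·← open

·→ stack.push(x='south')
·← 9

·→ maze.move(dir='south')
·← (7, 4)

·→ maze.sense(dir='south')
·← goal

·→ maze.move(dir='south')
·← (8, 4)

Answer: (8, 4)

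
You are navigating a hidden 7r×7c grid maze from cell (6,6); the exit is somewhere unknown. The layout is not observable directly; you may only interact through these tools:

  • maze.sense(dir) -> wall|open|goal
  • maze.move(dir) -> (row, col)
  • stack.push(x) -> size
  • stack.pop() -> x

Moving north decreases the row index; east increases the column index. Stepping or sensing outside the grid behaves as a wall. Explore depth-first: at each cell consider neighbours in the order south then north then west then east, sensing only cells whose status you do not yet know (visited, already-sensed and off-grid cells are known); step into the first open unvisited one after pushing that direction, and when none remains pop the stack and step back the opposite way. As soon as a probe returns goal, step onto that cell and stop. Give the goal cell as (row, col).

Step: sense[dir→north]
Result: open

Step: push[x→north]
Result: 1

Step: move[dir→north]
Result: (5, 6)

Step: sense[dir→north]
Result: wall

Step: sense[dir→west]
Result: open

Step: push[x→west]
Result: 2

Step: move[dir→west]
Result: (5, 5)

Step: sense[dir→south]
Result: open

Step: push[x→south]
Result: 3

Step: move[dir→south]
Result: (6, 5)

Step: sense[dir→west]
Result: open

Step: push[x→west]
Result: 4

Step: move[dir→west]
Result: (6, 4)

Step: sense[dir→north]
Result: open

Step: push[x→north]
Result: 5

Step: move[dir→north]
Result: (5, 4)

Step: sense[dir→north]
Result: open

Step: push[x→north]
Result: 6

Step: move[dir→north]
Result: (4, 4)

Step: sense[dir→north]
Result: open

Step: push[x→north]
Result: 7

Step: move[dir→north]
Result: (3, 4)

Step: sense[dir→north]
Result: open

Step: push[x→north]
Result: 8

Step: move[dir→north]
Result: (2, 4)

Step: sense[dir→north]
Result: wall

Step: sense[dir→west]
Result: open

Step: push[x→west]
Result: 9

Step: move[dir→west]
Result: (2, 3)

Step: sense[dir→south]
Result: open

Step: push[x→south]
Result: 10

Step: move[dir→south]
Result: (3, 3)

Step: sense[dir→south]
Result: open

Step: push[x→south]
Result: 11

Step: move[dir→south]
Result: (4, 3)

Step: sense[dir→south]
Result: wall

Step: sense[dir→west]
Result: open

Step: push[x→west]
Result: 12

Step: move[dir→west]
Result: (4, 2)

Step: sense[dir→south]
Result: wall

Step: sense[dir→north]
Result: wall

Step: sense[dir→west]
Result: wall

Step: pop[]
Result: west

Step: move[dir→east]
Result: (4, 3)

Step: pop[]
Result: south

Step: move[dir→north]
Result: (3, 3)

Step: pop[]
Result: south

Step: move[dir→north]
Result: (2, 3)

Step: sense[dir→north]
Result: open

Step: push[x→north]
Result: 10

Step: move[dir→north]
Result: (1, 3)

Step: sense[dir→north]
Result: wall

Step: sense[dir→west]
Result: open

Step: push[x→west]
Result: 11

Step: move[dir→west]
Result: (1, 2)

Step: sense[dir→south]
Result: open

Step: push[x→south]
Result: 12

Step: move[dir→south]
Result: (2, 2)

Step: sense[dir→west]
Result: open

Step: push[x→west]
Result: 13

Step: move[dir→west]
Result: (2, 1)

Step: sense[dir→south]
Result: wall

Step: sense[dir→north]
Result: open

Step: push[x→north]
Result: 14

Step: move[dir→north]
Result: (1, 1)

Step: sense[dir→north]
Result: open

Step: push[x→north]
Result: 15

Step: move[dir→north]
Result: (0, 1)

Step: sense[dir→west]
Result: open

Step: push[x→west]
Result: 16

Step: move[dir→west]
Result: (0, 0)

Step: sense[dir→south]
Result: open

Step: push[x→south]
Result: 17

Step: move[dir→south]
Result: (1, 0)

Step: sense[dir→south]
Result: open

Step: push[x→south]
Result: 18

Step: move[dir→south]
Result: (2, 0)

Step: sense[dir→south]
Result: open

Step: push[x→south]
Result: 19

Step: move[dir→south]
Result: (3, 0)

Step: sense[dir→south]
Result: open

Step: push[x→south]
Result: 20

Step: move[dir→south]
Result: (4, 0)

Step: sense[dir→south]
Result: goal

Step: move[dir→south]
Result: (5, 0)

Answer: (5, 0)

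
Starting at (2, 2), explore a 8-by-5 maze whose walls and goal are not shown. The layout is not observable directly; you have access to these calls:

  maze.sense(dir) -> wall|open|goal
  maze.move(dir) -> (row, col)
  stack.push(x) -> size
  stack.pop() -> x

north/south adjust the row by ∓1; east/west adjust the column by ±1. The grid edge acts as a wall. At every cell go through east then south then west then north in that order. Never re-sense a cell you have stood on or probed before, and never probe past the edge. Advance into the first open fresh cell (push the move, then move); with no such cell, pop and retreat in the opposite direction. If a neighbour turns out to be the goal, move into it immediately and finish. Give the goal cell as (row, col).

-- maze.sense(dir→east) : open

-- stack.push(x→east) : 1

-- maze.move(dir→east) : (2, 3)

-- maze.sense(dir→east) : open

-- stack.push(x→east) : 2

-- maze.move(dir→east) : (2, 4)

-- maze.sense(dir→south) : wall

-- maze.sense(dir→north) : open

-- stack.push(x→north) : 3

-- maze.move(dir→north) : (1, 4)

-- maze.sense(dir→west) : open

-- stack.push(x→west) : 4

-- maze.move(dir→west) : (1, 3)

-- maze.sense(dir→west) : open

-- stack.push(x→west) : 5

-- maze.move(dir→west) : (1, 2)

-- maze.sense(dir→west) : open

-- stack.push(x→west) : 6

-- maze.move(dir→west) : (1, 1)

-- maze.sense(dir→south) : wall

-- maze.sense(dir→west) : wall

-- maze.sense(dir→north) : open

-- stack.push(x→north) : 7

-- maze.move(dir→north) : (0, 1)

-- maze.sense(dir→east) : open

-- stack.push(x→east) : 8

-- maze.move(dir→east) : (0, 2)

-- maze.sense(dir→east) : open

-- stack.push(x→east) : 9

-- maze.move(dir→east) : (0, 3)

-- maze.sense(dir→east) : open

-- stack.push(x→east) : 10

-- maze.move(dir→east) : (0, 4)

-- stack.pop() : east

-- maze.move(dir→west) : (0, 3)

-- stack.pop() : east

-- maze.move(dir→west) : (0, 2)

-- stack.pop() : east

-- maze.move(dir→west) : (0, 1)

-- maze.sense(dir→west) : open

-- stack.push(x→west) : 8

-- maze.move(dir→west) : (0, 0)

-- stack.pop() : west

-- maze.move(dir→east) : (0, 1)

-- stack.pop() : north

-- maze.move(dir→south) : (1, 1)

-- stack.pop() : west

-- maze.move(dir→east) : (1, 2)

-- stack.pop() : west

-- maze.move(dir→east) : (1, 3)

-- stack.pop() : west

-- maze.move(dir→east) : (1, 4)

-- stack.pop() : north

-- maze.move(dir→south) : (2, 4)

-- stack.pop() : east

-- maze.move(dir→west) : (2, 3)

-- maze.sense(dir→south) : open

-- stack.push(x→south) : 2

-- maze.move(dir→south) : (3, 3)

-- maze.sense(dir→south) : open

-- stack.push(x→south) : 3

-- maze.move(dir→south) : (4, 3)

-- maze.sense(dir→east) : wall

-- maze.sense(dir→south) : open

-- stack.push(x→south) : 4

-- maze.move(dir→south) : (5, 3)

-- maze.sense(dir→east) : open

-- stack.push(x→east) : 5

-- maze.move(dir→east) : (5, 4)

-- maze.sense(dir→south) : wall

-- stack.pop() : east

-- maze.move(dir→west) : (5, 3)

-- maze.sense(dir→south) : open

-- stack.push(x→south) : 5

-- maze.move(dir→south) : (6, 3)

-- maze.sense(dir→south) : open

-- stack.push(x→south) : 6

-- maze.move(dir→south) : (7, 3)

-- maze.sense(dir→east) : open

-- stack.push(x→east) : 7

-- maze.move(dir→east) : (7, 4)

-- stack.pop() : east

-- maze.move(dir→west) : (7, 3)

-- maze.sense(dir→west) : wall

-- stack.pop() : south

-- maze.move(dir→north) : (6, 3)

-- maze.sense(dir→west) : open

-- stack.push(x→west) : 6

-- maze.move(dir→west) : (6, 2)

-- maze.sense(dir→west) : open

-- stack.push(x→west) : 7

-- maze.move(dir→west) : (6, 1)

-- maze.sense(dir→south) : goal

-- maze.move(dir→south) : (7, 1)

Answer: (7, 1)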